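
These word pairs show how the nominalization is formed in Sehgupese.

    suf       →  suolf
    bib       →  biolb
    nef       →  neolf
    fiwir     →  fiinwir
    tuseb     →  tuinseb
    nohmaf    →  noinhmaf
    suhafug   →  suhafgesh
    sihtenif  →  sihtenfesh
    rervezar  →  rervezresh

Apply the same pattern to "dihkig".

bib and tuseb both end in -b yet inflect differently (biolb, tuinseb), so the final letter is not what conditions the rule; the number of vowels is.
"dihkig" has 2 vowels. The stems with 2 vowels (fiwir → fiinwir, tuseb → tuinseb, nohmaf → noinhmaf) insert -in- after the first vowel.
So dihkig → diinhkig.

diinhkig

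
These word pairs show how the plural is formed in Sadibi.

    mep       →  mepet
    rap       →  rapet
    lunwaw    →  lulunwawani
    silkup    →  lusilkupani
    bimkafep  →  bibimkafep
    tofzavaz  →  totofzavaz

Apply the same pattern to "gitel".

lugitelani

mep and silkup both end in -p yet inflect differently (mepet, lusilkupani), so the final letter is not what conditions the rule; the number of vowels is.
"gitel" has 2 vowels. The stems with 2 vowels (lunwaw → lulunwawani, silkup → lusilkupani) add lu- … -ani around the stem.
So gitel → lugitelani.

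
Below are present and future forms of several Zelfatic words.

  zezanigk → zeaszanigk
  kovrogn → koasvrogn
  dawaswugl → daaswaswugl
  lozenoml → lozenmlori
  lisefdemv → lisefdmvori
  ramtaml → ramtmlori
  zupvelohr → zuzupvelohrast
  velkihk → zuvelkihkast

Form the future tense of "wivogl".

"wivogl" has second-to-last letter 'g'. The stems whose second-to-last letter is 'g' (zezanigk → zeaszanigk, kovrogn → koasvrogn, dawaswugl → daaswaswugl) insert -as- after the first vowel.
So wivogl → wiasvogl.

wiasvogl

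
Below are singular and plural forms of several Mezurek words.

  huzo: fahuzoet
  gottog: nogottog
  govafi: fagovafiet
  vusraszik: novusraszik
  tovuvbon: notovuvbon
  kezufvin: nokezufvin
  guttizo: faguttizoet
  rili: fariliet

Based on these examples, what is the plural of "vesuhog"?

novesuhog

gottog and huzo both have last vowel 'o' yet inflect differently (nogottog, fahuzoet), so the last vowel is not what conditions the rule; whether the stem ends in a vowel or a consonant is.
"vesuhog" ends in a consonant. The stems ending in a consonant (kezufvin → nokezufvin, vusraszik → novusraszik, gottog → nogottog) add the prefix no-.
So vesuhog → novesuhog.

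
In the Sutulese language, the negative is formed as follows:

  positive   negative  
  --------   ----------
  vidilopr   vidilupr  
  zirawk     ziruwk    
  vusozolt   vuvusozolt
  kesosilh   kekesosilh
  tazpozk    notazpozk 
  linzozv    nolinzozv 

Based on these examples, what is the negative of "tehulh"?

tetehulh

zirawk and tazpozk both end in -k yet inflect differently (ziruwk, notazpozk), so the final letter is not what conditions the rule; the second-to-last letter is.
"tehulh" has second-to-last letter 'l'. The stems whose second-to-last letter is 'l' (vusozolt → vuvusozolt, kesosilh → kekesosilh) repeat the first consonant+vowel as a prefix.
The other patterns: stems whose second-to-last letter is 'p' or 'w' change the last vowel to 'u'; stems whose second-to-last letter is 'z' add the prefix no-.
So tehulh → tetehulh.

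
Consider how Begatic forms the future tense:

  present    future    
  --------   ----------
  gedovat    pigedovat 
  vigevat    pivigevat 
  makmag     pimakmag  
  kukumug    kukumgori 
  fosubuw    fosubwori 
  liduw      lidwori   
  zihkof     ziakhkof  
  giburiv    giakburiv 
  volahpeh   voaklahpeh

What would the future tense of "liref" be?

liakref

makmag and kukumug both end in -g yet inflect differently (pimakmag, kukumgori), so the final letter is not what conditions the rule; the last vowel is.
"liref" has last vowel 'e'. The one such stem in the data (volahpeh → voaklahpeh) inserts -ak- after the first vowel (as do zihkof, giburiv), so the same rule applies.
The other patterns: stems whose last vowel is 'a' add the prefix pi-; stems whose last vowel is 'u' delete the last vowel and add -ori.
So liref → liakref.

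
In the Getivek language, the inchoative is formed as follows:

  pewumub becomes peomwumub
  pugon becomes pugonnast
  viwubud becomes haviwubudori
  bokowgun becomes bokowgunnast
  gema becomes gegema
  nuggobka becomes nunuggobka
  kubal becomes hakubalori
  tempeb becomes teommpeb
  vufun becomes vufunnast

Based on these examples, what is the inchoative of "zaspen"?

bokowgun and pewumub both have last vowel 'u' yet inflect differently (bokowgunnast, peomwumub), so the last vowel is not what conditions the rule; the final letter is.
"zaspen" ends in -n. The stems ending in -n (bokowgun → bokowgunnast, pugon → pugonnast, vufun → vufunnast) double the final consonant and add -ast.
So zaspen → zaspennast.

zaspennast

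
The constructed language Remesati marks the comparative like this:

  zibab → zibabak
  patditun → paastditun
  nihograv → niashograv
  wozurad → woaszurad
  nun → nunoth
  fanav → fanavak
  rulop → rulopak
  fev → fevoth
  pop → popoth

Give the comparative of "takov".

takovak

pop and rulop both end in -p yet inflect differently (popoth, rulopak), so the final letter is not what conditions the rule; the number of vowels is.
"takov" has 2 vowels. The stems with 2 vowels (zibab → zibabak, rulop → rulopak, fanav → fanavak) add -ak.
So takov → takovak.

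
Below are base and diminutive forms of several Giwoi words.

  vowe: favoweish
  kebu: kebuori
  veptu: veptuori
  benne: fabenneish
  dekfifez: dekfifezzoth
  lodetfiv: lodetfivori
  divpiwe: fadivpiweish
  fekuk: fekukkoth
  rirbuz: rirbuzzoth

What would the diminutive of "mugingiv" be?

mugingivori

"mugingiv" ends in -v. The one such stem in the data (lodetfiv → lodetfivori) adds -ori, so the same rule applies.
The other patterns: stems ending in -e add fa- … -ish around the stem; stems ending in -k or -z double the final consonant and add -oth.
So mugingiv → mugingivori.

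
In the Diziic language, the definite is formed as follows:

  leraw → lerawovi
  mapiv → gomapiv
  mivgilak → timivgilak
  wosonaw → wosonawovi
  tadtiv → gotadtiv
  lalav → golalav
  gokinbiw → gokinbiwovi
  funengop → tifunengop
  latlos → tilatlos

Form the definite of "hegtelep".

lalav and leraw both have last vowel 'a' yet inflect differently (golalav, lerawovi), so the last vowel is not what conditions the rule; the final letter is.
"hegtelep" ends in -p. The one such stem in the data (funengop → tifunengop) adds the prefix ti-, so the same rule applies.
The other patterns: stems ending in -v add the prefix go-; stems ending in -w add -ovi.
So hegtelep → tihegtelep.

tihegtelep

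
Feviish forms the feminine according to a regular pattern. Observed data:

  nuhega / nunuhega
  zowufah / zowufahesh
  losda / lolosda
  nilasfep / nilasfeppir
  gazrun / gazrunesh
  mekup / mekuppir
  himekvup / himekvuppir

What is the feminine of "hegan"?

heganesh

gazrun and himekvup both have last vowel 'u' yet inflect differently (gazrunesh, himekvuppir), so the last vowel is not what conditions the rule; the final letter is.
"hegan" ends in -n. The one such stem in the data (gazrun → gazrunesh) adds -esh, so the same rule applies.
The other patterns: stems ending in -p double the final consonant and add -ir; stems ending in -a repeat the first consonant+vowel as a prefix.
So hegan → heganesh.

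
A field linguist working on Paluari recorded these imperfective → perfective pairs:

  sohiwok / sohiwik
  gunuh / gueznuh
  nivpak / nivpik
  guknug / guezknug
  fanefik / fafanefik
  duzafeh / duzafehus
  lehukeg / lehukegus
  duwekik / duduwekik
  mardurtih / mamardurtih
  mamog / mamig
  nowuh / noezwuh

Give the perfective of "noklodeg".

gunuh and duzafeh both end in -h yet inflect differently (gueznuh, duzafehus), so the final letter is not what conditions the rule; the last vowel is.
"noklodeg" has last vowel 'e'. The stems whose last vowel is 'e' (duzafeh → duzafehus, lehukeg → lehukegus) add -us.
So noklodeg → noklodegus.

noklodegus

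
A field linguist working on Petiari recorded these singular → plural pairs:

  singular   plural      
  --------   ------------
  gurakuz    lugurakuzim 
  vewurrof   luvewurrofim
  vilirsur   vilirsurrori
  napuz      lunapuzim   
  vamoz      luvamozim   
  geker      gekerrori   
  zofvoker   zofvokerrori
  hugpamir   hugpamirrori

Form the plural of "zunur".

"zunur" ends in -r. The stems ending in -r (geker → gekerrori, zofvoker → zofvokerrori, hugpamir → hugpamirrori) double the final consonant and add -ori.
So zunur → zunurrori.

zunurrori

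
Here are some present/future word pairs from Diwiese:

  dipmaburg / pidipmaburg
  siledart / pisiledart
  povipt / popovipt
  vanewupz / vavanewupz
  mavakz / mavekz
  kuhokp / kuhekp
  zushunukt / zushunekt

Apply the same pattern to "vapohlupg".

vavapohlupg

"vapohlupg" has second-to-last letter 'p'. The stems whose second-to-last letter is 'p' (povipt → popovipt, vanewupz → vavanewupz) repeat the first consonant+vowel as a prefix.
The other patterns: stems whose second-to-last letter is 'r' add the prefix pi-; stems whose second-to-last letter is 'k' change the last vowel to 'e'.
So vapohlupg → vavapohlupg.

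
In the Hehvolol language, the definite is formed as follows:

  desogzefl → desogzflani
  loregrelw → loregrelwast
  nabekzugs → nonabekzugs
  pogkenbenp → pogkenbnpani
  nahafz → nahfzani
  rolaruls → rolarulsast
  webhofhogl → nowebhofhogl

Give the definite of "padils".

"padils" has second-to-last letter 'l'. The stems whose second-to-last letter is 'l' (rolaruls → rolarulsast, loregrelw → loregrelwast) add -ast.
The other patterns: stems whose second-to-last letter is 'g' add the prefix no-; stems whose second-to-last letter is 'f' or 'n' delete the last vowel and add -ani.
So padils → padilsast.

padilsast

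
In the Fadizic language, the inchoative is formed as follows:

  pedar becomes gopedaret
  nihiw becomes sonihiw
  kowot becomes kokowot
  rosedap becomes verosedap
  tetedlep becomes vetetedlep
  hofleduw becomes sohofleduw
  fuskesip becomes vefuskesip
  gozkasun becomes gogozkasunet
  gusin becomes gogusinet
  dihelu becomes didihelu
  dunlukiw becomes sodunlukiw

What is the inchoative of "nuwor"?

"nuwor" ends in -r. The one such stem in the data (pedar → gopedaret) adds go- … -et around the stem, so the same rule applies.
The other patterns: stems ending in -w add the prefix so-; stems ending in -p add the prefix ve-; stems ending in -t or -u repeat the first consonant+vowel as a prefix.
So nuwor → gonuworet.

gonuworet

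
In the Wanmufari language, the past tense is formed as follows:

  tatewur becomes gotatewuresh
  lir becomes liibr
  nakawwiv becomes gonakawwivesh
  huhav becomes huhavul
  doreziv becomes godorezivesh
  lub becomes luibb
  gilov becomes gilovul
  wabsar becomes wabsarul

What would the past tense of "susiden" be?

"susiden" has 3 vowels. The stems with 3 vowels (tatewur → gotatewuresh, doreziv → godorezivesh, nakawwiv → gonakawwivesh) add go- … -esh around the stem.
So susiden → gosusidenesh.

gosusidenesh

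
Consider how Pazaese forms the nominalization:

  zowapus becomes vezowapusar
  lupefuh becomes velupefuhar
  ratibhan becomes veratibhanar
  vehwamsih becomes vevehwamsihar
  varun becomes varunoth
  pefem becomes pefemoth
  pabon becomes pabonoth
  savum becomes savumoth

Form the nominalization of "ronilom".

"ronilom" has 3 vowels. The stems with 3 vowels (zowapus → vezowapusar, lupefuh → velupefuhar, ratibhan → veratibhanar) add ve- … -ar around the stem.
So ronilom → veronilomar.

veronilomar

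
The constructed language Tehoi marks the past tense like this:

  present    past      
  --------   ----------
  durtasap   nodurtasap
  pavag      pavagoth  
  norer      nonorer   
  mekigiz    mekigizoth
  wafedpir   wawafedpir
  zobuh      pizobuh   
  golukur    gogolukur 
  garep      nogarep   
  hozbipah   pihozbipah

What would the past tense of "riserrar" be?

ririserrar

durtasap and hozbipah both have last vowel 'a' yet inflect differently (nodurtasap, pihozbipah), so the last vowel is not what conditions the rule; the final letter is.
"riserrar" ends in -r. The stems ending in -r (wafedpir → wawafedpir, norer → nonorer, golukur → gogolukur) repeat the first consonant+vowel as a prefix.
So riserrar → ririserrar.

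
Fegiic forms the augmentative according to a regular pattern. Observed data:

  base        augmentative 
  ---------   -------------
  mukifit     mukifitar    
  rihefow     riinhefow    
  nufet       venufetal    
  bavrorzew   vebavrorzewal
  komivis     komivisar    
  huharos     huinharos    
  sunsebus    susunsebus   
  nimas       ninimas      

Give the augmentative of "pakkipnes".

vepakkipnesal

nimas and komivis both end in -s yet inflect differently (ninimas, komivisar), so the final letter is not what conditions the rule; the last vowel is.
"pakkipnes" has last vowel 'e'. The stems whose last vowel is 'e' (nufet → venufetal, bavrorzew → vebavrorzewal) add ve- … -al around the stem.
So pakkipnes → vepakkipnesal.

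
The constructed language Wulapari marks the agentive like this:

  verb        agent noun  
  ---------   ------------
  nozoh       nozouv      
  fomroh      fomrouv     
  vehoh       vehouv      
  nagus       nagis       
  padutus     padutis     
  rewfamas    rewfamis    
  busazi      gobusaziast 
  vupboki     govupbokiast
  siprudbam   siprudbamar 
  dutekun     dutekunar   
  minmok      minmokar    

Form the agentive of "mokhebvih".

rewfamas and siprudbam both have last vowel 'a' yet inflect differently (rewfamis, siprudbamar), so the last vowel is not what conditions the rule; the final letter is.
"mokhebvih" ends in -h. The stems ending in -h (nozoh → nozouv, fomroh → fomrouv, vehoh → vehouv) drop the final letter and add -uv.
So mokhebvih → mokhebviuv.

mokhebviuv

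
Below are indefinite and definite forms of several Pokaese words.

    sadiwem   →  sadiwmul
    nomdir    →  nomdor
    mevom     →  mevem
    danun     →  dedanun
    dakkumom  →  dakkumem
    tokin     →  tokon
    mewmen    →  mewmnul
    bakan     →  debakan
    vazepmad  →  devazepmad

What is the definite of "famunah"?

defamunah

sadiwem and mevom both end in -m yet inflect differently (sadiwmul, mevem), so the final letter is not what conditions the rule; the last vowel is.
"famunah" has last vowel 'a'. The stems whose last vowel is 'a' (vazepmad → devazepmad, bakan → debakan) add the prefix de-.
So famunah → defamunah.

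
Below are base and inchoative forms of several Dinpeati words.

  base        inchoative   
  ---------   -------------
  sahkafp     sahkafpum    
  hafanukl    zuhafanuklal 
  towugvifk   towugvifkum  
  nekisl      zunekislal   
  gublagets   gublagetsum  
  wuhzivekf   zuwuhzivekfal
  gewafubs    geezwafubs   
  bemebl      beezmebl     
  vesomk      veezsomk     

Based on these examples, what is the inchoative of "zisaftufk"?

"zisaftufk" has second-to-last letter 'f'. The stems whose second-to-last letter is 'f' (towugvifk → towugvifkum, sahkafp → sahkafpum) add -um.
The other patterns: stems whose second-to-last letter is 'k' or 's' add zu- … -al around the stem; stems whose second-to-last letter is 'b' or 'm' insert -ez- after the first vowel.
So zisaftufk → zisaftufkum.

zisaftufkum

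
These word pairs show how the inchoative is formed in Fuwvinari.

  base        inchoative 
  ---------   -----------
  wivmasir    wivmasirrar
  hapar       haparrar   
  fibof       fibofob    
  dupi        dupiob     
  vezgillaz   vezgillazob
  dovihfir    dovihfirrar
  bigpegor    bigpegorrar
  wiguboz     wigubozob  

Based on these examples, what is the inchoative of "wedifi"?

wedifiob

bigpegor and wiguboz both have last vowel 'o' yet inflect differently (bigpegorrar, wigubozob), so the last vowel is not what conditions the rule; the final letter is.
"wedifi" ends in -i. The one such stem in the data (dupi → dupiob) adds -ob, so the same rule applies.
The other pattern: stems ending in -r double the final consonant and add -ar.
So wedifi → wedifiob.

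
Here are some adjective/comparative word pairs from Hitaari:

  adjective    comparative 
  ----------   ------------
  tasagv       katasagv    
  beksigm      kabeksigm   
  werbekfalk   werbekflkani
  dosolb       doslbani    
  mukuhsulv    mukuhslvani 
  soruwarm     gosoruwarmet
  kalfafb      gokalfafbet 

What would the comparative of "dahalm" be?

dahlmani

tasagv and mukuhsulv both end in -v yet inflect differently (katasagv, mukuhslvani), so the final letter is not what conditions the rule; the second-to-last letter is.
"dahalm" has second-to-last letter 'l'. The stems whose second-to-last letter is 'l' (werbekfalk → werbekflkani, dosolb → doslbani, mukuhsulv → mukuhslvani) delete the last vowel and add -ani.
So dahalm → dahlmani.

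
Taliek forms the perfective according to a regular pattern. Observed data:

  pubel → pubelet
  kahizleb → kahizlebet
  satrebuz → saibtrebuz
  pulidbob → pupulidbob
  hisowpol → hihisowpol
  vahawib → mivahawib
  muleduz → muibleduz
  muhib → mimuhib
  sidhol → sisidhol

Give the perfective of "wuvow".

vahawib and kahizleb both end in -b yet inflect differently (mivahawib, kahizlebet), so the final letter is not what conditions the rule; the last vowel is.
"wuvow" has last vowel 'o'. The stems whose last vowel is 'o' (pulidbob → pupulidbob, hisowpol → hihisowpol, sidhol → sisidhol) repeat the first consonant+vowel as a prefix.
So wuvow → wuwuvow.

wuwuvow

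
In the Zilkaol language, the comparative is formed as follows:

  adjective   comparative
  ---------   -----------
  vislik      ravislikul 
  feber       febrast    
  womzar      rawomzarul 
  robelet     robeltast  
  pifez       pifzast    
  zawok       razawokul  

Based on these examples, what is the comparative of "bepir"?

rabepirul

feber and womzar both end in -r yet inflect differently (febrast, rawomzarul), so the final letter is not what conditions the rule; the last vowel is.
"bepir" has last vowel 'i'. The one such stem in the data (vislik → ravislikul) adds ra- … -ul around the stem, so the same rule applies.
The other pattern: stems whose last vowel is 'e' delete the last vowel and add -ast.
So bepir → rabepirul.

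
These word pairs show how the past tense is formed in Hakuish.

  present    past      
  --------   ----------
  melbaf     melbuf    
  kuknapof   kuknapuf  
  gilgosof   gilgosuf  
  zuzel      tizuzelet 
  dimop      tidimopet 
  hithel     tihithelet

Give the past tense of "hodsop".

gilgosof and dimop both have last vowel 'o' yet inflect differently (gilgosuf, tidimopet), so the last vowel is not what conditions the rule; the final letter is.
"hodsop" ends in -p. The one such stem in the data (dimop → tidimopet) adds ti- … -et around the stem, so the same rule applies.
The other pattern: stems ending in -f change the last vowel to 'u'.
So hodsop → tihodsopet.

tihodsopet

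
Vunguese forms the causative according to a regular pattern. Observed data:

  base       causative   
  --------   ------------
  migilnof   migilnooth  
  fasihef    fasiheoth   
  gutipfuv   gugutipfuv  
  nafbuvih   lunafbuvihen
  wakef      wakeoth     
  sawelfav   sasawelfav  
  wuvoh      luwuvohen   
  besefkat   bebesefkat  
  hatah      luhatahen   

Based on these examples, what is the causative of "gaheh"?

lugahehen

"gaheh" ends in -h. The stems ending in -h (hatah → luhatahen, wuvoh → luwuvohen, nafbuvih → lunafbuvihen) add lu- … -en around the stem.
The other patterns: stems ending in -f drop the final letter and add -oth; stems ending in -t or -v repeat the first consonant+vowel as a prefix.
So gaheh → lugahehen.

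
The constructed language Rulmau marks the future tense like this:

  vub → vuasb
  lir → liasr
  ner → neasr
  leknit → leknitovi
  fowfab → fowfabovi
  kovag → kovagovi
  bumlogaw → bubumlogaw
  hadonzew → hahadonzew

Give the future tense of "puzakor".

pupuzakor

vub and fowfab both end in -b yet inflect differently (vuasb, fowfabovi), so the final letter is not what conditions the rule; the number of vowels is.
"puzakor" has 3 vowels. The stems with 3 vowels (bumlogaw → bubumlogaw, hadonzew → hahadonzew) repeat the first consonant+vowel as a prefix.
The other patterns: stems with 1 vowel insert -as- after the first vowel; stems with 2 vowels add -ovi.
So puzakor → pupuzakor.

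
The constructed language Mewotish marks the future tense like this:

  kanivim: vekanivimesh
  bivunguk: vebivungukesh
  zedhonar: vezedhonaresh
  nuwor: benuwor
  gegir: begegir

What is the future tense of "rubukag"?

zedhonar and nuwor both end in -r yet inflect differently (vezedhonaresh, benuwor), so the final letter is not what conditions the rule; the number of vowels is.
"rubukag" has 3 vowels. The stems with 3 vowels (kanivim → vekanivimesh, bivunguk → vebivungukesh, zedhonar → vezedhonaresh) add ve- … -esh around the stem.
The other pattern: stems with 2 vowels add the prefix be-.
So rubukag → verubukagesh.

verubukagesh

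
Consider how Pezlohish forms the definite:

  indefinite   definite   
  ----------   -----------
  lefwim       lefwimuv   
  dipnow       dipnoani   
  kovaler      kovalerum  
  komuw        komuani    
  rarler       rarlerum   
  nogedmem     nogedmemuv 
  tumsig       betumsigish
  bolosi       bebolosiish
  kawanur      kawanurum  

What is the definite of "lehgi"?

belehgiish

"lehgi" ends in -i. The one such stem in the data (bolosi → bebolosiish) adds be- … -ish around the stem, so the same rule applies.
The other patterns: stems ending in -r add -um; stems ending in -w drop the final letter and add -ani; stems ending in -m add -uv.
So lehgi → belehgiish.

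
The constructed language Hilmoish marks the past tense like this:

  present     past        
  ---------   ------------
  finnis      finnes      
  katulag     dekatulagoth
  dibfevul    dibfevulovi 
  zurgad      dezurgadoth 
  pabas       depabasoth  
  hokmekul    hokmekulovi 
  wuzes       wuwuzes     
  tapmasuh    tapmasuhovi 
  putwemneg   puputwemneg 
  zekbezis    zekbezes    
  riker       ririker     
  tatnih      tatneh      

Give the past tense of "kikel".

kikikel

pabas and wuzes both end in -s yet inflect differently (depabasoth, wuwuzes), so the final letter is not what conditions the rule; the last vowel is.
"kikel" has last vowel 'e'. The stems whose last vowel is 'e' (wuzes → wuwuzes, riker → ririker, putwemneg → puputwemneg) repeat the first consonant+vowel as a prefix.
The other patterns: stems whose last vowel is 'a' add de- … -oth around the stem; stems whose last vowel is 'i' change the last vowel to 'e'; stems whose last vowel is 'u' add -ovi.
So kikel → kikikel.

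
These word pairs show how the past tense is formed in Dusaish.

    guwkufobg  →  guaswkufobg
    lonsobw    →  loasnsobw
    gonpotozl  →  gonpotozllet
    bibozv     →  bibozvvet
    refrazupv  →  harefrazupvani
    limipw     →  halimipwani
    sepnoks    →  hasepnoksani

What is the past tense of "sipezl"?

sipezllet

"sipezl" has second-to-last letter 'z'. The stems whose second-to-last letter is 'z' (gonpotozl → gonpotozllet, bibozv → bibozvvet) double the final consonant and add -et.
The other patterns: stems whose second-to-last letter is 'b' insert -as- after the first vowel; stems whose second-to-last letter is 'k' or 'p' add ha- … -ani around the stem.
So sipezl → sipezllet.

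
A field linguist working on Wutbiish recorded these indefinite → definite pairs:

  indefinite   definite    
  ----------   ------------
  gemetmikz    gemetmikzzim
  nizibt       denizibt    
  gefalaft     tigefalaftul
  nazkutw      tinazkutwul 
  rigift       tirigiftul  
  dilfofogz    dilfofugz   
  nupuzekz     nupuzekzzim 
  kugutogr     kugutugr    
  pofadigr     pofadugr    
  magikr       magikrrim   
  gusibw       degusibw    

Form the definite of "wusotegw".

wusotugw

"wusotegw" has second-to-last letter 'g'. The stems whose second-to-last letter is 'g' (pofadigr → pofadugr, dilfofogz → dilfofugz, kugutogr → kugutugr) change the last vowel to 'u'.
The other patterns: stems whose second-to-last letter is 'b' add the prefix de-; stems whose second-to-last letter is 'k' double the final consonant and add -im; stems whose second-to-last letter is 'f' or 't' add ti- … -ul around the stem.
So wusotegw → wusotugw.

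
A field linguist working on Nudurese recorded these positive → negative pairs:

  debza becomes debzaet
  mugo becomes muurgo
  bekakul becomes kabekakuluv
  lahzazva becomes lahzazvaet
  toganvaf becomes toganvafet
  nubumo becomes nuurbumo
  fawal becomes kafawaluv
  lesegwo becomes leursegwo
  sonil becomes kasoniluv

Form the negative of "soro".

fawal and lahzazva both have last vowel 'a' yet inflect differently (kafawaluv, lahzazvaet), so the last vowel is not what conditions the rule; the final letter is.
"soro" ends in -o. The stems ending in -o (lesegwo → leursegwo, nubumo → nuurbumo, mugo → muurgo) insert -ur- after the first vowel.
The other patterns: stems ending in -l add ka- … -uv around the stem; stems ending in -a or -f add -et.
So soro → sourro.

sourro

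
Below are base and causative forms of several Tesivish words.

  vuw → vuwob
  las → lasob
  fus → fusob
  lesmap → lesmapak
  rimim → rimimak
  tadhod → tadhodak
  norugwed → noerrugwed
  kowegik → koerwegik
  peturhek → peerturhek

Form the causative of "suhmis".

suhmisak

tadhod and norugwed both end in -d yet inflect differently (tadhodak, noerrugwed), so the final letter is not what conditions the rule; the number of vowels is.
"suhmis" has 2 vowels. The stems with 2 vowels (lesmap → lesmapak, rimim → rimimak, tadhod → tadhodak) add -ak.
So suhmis → suhmisak.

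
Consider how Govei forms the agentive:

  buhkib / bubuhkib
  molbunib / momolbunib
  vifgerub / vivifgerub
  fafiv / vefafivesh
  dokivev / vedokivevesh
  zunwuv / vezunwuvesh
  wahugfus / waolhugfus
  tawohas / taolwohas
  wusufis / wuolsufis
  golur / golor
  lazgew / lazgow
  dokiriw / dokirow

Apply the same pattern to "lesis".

"lesis" ends in -s. The stems ending in -s (wahugfus → waolhugfus, tawohas → taolwohas, wusufis → wuolsufis) insert -ol- after the first vowel.
The other patterns: stems ending in -b repeat the first consonant+vowel as a prefix; stems ending in -v add ve- … -esh around the stem; stems ending in -r or -w change the last vowel to 'o'.
So lesis → leolsis.

leolsis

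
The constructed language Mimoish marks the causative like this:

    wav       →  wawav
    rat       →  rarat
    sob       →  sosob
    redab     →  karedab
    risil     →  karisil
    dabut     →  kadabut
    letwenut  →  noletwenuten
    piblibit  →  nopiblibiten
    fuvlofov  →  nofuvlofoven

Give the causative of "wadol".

sob and redab both end in -b yet inflect differently (sosob, karedab), so the final letter is not what conditions the rule; the number of vowels is.
"wadol" has 2 vowels. The stems with 2 vowels (redab → karedab, risil → karisil, dabut → kadabut) add the prefix ka-.
So wadol → kawadol.

kawadol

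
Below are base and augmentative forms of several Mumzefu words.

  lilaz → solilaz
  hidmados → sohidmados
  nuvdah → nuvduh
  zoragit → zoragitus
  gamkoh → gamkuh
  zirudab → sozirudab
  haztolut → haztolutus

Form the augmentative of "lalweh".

gamkoh and hidmados both have last vowel 'o' yet inflect differently (gamkuh, sohidmados), so the last vowel is not what conditions the rule; the final letter is.
"lalweh" ends in -h. The stems ending in -h (nuvdah → nuvduh, gamkoh → gamkuh) change the last vowel to 'u'.
So lalweh → lalwuh.

lalwuh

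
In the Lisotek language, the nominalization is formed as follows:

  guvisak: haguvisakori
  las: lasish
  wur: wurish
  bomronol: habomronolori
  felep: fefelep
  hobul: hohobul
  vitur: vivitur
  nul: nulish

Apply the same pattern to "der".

derish

nul and hobul both end in -l yet inflect differently (nulish, hohobul), so the final letter is not what conditions the rule; the number of vowels is.
"der" has 1 vowel. The stems with 1 vowel (nul → nulish, las → lasish, wur → wurish) add -ish.
So der → derish.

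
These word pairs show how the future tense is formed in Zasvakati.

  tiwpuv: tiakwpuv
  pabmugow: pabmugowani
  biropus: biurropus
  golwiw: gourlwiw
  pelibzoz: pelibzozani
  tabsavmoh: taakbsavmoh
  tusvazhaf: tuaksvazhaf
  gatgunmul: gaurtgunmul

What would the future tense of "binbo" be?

pabmugow and golwiw both end in -w yet inflect differently (pabmugowani, gourlwiw), so the final letter is not what conditions the rule; the first letter is.
"binbo" begins with b-. The one such stem in the data (biropus → biurropus) inserts -ur- after the first vowel (as do golwiw, gatgunmul), so the same rule applies.
The other patterns: stems beginning with p- add -ani; stems beginning with t- insert -ak- after the first vowel.
So binbo → biurnbo.

biurnbo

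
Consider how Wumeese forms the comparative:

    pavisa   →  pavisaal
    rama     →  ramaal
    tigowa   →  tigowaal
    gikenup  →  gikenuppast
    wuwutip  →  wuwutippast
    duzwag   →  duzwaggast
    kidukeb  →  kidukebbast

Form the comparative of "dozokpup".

pavisa and duzwag both have last vowel 'a' yet inflect differently (pavisaal, duzwaggast), so the last vowel is not what conditions the rule; the final letter is.
"dozokpup" ends in -p. The stems ending in -p (gikenup → gikenuppast, wuwutip → wuwutippast) double the final consonant and add -ast.
The other pattern: stems ending in -a add -al.
So dozokpup → dozokpuppast.

dozokpuppast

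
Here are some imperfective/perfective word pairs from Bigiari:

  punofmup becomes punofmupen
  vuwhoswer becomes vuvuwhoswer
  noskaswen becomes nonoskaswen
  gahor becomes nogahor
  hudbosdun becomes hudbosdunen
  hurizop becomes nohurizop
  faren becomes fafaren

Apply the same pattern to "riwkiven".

hudbosdun and noskaswen both end in -n yet inflect differently (hudbosdunen, nonoskaswen), so the final letter is not what conditions the rule; the last vowel is.
"riwkiven" has last vowel 'e'. The stems whose last vowel is 'e' (noskaswen → nonoskaswen, vuwhoswer → vuvuwhoswer, faren → fafaren) repeat the first consonant+vowel as a prefix.
The other patterns: stems whose last vowel is 'u' add -en; stems whose last vowel is 'o' add the prefix no-.
So riwkiven → ririwkiven.

ririwkiven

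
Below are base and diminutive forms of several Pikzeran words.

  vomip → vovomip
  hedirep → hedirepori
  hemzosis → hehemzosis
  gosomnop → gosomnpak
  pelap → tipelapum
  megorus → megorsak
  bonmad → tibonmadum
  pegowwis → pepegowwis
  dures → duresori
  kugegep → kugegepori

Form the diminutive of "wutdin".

kugegep and vomip both end in -p yet inflect differently (kugegepori, vovomip), so the final letter is not what conditions the rule; the last vowel is.
"wutdin" has last vowel 'i'. The stems whose last vowel is 'i' (vomip → vovomip, hemzosis → hehemzosis, pegowwis → pepegowwis) repeat the first consonant+vowel as a prefix.
So wutdin → wuwutdin.

wuwutdin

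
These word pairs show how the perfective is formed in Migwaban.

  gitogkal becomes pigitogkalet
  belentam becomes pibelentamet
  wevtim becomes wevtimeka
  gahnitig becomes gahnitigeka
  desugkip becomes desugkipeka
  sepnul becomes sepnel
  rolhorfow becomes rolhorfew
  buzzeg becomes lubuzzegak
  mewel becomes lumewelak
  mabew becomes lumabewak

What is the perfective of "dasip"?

belentam and wevtim both end in -m yet inflect differently (pibelentamet, wevtimeka), so the final letter is not what conditions the rule; the last vowel is.
"dasip" has last vowel 'i'. The stems whose last vowel is 'i' (wevtim → wevtimeka, gahnitig → gahnitigeka, desugkip → desugkipeka) add -eka.
So dasip → dasipeka.

dasipeka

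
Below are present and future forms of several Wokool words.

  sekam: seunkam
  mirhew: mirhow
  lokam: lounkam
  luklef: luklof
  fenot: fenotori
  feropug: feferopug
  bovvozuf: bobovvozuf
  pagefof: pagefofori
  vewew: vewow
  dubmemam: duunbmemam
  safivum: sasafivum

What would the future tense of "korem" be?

korom

"korem" has last vowel 'e'. The stems whose last vowel is 'e' (luklef → luklof, mirhew → mirhow, vewew → vewow) change the last vowel to 'o'.
So korem → korom.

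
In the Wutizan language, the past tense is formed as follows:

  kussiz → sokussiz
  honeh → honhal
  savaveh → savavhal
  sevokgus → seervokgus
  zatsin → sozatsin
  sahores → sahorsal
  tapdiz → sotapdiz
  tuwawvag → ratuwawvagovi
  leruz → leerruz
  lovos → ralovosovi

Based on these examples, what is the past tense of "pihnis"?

leruz and kussiz both end in -z yet inflect differently (leerruz, sokussiz), so the final letter is not what conditions the rule; the last vowel is.
"pihnis" has last vowel 'i'. The stems whose last vowel is 'i' (kussiz → sokussiz, zatsin → sozatsin, tapdiz → sotapdiz) add the prefix so-.
The other patterns: stems whose last vowel is 'u' insert -er- after the first vowel; stems whose last vowel is 'e' delete the last vowel and add -al; stems whose last vowel is 'a' or 'o' add ra- … -ovi around the stem.
So pihnis → sopihnis.

sopihnis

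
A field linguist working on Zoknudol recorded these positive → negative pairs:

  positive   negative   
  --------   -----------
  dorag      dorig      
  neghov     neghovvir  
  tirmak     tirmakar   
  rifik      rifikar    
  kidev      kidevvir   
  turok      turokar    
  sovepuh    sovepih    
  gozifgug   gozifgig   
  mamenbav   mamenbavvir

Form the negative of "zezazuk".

zezazukar

neghov and turok both have last vowel 'o' yet inflect differently (neghovvir, turokar), so the last vowel is not what conditions the rule; the final letter is.
"zezazuk" ends in -k. The stems ending in -k (turok → turokar, tirmak → tirmakar, rifik → rifikar) add -ar.
So zezazuk → zezazukar.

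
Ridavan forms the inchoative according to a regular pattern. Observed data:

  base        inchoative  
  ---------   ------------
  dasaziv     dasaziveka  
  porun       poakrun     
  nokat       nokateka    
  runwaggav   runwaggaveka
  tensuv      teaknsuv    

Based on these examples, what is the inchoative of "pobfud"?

poakbfud

tensuv and dasaziv both end in -v yet inflect differently (teaknsuv, dasaziveka), so the final letter is not what conditions the rule; the last vowel is.
"pobfud" has last vowel 'u'. The stems whose last vowel is 'u' (porun → poakrun, tensuv → teaknsuv) insert -ak- after the first vowel.
The other pattern: stems whose last vowel is 'a' or 'i' add -eka.
So pobfud → poakbfud.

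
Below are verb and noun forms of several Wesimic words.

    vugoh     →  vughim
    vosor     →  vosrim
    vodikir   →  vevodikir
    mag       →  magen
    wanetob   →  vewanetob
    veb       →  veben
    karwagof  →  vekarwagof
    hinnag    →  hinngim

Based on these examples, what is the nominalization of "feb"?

feben

"feb" has 1 vowel. The stems with 1 vowel (veb → veben, mag → magen) add -en.
The other patterns: stems with 2 vowels delete the last vowel and add -im; stems with 3 vowels add the prefix ve-.
So feb → feben.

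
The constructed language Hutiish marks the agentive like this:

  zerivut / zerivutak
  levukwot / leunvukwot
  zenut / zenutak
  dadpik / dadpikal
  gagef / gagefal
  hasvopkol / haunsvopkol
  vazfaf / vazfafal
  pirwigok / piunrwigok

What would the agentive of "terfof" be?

teunrfof

levukwot and zenut both end in -t yet inflect differently (leunvukwot, zenutak), so the final letter is not what conditions the rule; the last vowel is.
"terfof" has last vowel 'o'. The stems whose last vowel is 'o' (hasvopkol → haunsvopkol, levukwot → leunvukwot, pirwigok → piunrwigok) insert -un- after the first vowel.
The other patterns: stems whose last vowel is 'u' add -ak; stems whose last vowel is 'a', 'e' or 'i' add -al.
So terfof → teunrfof.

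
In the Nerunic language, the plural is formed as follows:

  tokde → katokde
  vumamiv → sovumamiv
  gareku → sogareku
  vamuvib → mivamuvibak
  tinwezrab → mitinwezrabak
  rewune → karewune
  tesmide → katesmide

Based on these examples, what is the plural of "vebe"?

"vebe" ends in -e. The stems ending in -e (rewune → karewune, tesmide → katesmide, tokde → katokde) add the prefix ka-.
The other patterns: stems ending in -b add mi- … -ak around the stem; stems ending in -u or -v add the prefix so-.
So vebe → kavebe.

kavebe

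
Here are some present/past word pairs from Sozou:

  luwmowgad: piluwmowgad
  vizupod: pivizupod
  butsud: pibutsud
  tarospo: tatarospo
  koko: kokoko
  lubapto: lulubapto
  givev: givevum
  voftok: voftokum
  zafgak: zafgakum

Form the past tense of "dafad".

pidafad

vizupod and tarospo both have last vowel 'o' yet inflect differently (pivizupod, tatarospo), so the last vowel is not what conditions the rule; the final letter is.
"dafad" ends in -d. The stems ending in -d (luwmowgad → piluwmowgad, vizupod → pivizupod, butsud → pibutsud) add the prefix pi-.
The other patterns: stems ending in -o repeat the first consonant+vowel as a prefix; stems ending in -k or -v add -um.
So dafad → pidafad.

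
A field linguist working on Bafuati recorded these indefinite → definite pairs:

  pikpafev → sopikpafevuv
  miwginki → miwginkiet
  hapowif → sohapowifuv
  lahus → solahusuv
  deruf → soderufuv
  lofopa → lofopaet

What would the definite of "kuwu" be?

"kuwu" ends in a vowel. The stems ending in a vowel (miwginki → miwginkiet, lofopa → lofopaet) add -et.
The other pattern: stems ending in a consonant add so- … -uv around the stem.
So kuwu → kuwuet.

kuwuet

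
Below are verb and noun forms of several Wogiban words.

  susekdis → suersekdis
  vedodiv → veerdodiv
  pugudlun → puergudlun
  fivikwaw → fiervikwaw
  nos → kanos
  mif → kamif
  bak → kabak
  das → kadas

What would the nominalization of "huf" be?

kahuf

susekdis and nos both end in -s yet inflect differently (suersekdis, kanos), so the final letter is not what conditions the rule; the number of vowels is.
"huf" has 1 vowel. The stems with 1 vowel (nos → kanos, mif → kamif, bak → kabak) add the prefix ka-.
So huf → kahuf.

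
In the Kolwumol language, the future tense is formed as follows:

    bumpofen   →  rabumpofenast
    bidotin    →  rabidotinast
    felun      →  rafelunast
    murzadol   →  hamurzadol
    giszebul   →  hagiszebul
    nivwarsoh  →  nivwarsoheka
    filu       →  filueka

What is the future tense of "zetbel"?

hazetbel

felun and giszebul both have last vowel 'u' yet inflect differently (rafelunast, hagiszebul), so the last vowel is not what conditions the rule; the final letter is.
"zetbel" ends in -l. The stems ending in -l (murzadol → hamurzadol, giszebul → hagiszebul) add the prefix ha-.
The other patterns: stems ending in -n add ra- … -ast around the stem; stems ending in -h or -u add -eka.
So zetbel → hazetbel.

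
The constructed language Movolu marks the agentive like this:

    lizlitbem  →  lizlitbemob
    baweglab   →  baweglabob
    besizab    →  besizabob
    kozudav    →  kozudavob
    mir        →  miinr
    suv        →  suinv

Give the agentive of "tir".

tiinr

kozudav and suv both end in -v yet inflect differently (kozudavob, suinv), so the final letter is not what conditions the rule; the number of vowels is.
"tir" has 1 vowel. The stems with 1 vowel (mir → miinr, suv → suinv) insert -in- after the first vowel.
The other pattern: stems with 3 vowels add -ob.
So tir → tiinr.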